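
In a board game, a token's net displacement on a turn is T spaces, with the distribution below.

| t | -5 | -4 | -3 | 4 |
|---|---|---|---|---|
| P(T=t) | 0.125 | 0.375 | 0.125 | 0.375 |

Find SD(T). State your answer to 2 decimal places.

E[T] = (-5)(0.125) + (-4)(0.375) + (-3)(0.125) + (4)(0.375) = -1
E[T²] = (-5)²(0.125) + (-4)²(0.375) + (-3)²(0.125) + (4)²(0.375) = 16.25
Var(T) = E[T²] − (E[T])² = 16.25 − (-1)² = 15.25
SD(T) = √15.25 ≈ 3.91

3.91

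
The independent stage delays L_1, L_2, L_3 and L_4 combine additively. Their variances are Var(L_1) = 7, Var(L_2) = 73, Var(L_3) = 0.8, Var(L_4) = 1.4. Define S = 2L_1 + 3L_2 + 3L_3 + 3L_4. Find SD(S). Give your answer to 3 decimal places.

26.548

By independence, Var(S) = (2)²Var(L_1) + (3)²Var(L_2) + (3)²Var(L_3) + (3)²Var(L_4)
= (2)²·7 + (3)²·73 + (3)²·0.8 + (3)²·1.4 = 704.8
SD(S) = √704.8 ≈ 26.548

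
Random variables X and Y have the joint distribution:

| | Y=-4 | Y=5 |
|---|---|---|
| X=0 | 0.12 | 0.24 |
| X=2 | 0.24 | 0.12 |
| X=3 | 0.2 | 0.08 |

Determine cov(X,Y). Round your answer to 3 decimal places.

-1.858

E[X] = 1.56,  E[Y] = -0.04
E[XY] = -1.92
cov(X,Y) = E[XY] − E[X]E[Y] = -1.92 − (1.56)(-0.04) = -1.8576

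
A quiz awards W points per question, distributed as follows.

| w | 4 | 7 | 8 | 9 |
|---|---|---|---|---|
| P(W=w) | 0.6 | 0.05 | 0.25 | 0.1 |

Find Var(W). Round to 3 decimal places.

E[W] = (4)(0.6) + (7)(0.05) + (8)(0.25) + (9)(0.1) = 5.65
E[W²] = (4)²(0.6) + (7)²(0.05) + (8)²(0.25) + (9)²(0.1) = 36.15
Var(W) = E[W²] − (E[W])² = 36.15 − (5.65)² = 4.2275

4.228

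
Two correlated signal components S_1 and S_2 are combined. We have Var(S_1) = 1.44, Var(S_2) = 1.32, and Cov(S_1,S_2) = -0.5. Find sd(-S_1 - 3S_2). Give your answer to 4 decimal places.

3.2125

Var(-S_1 - 3S_2) = (-1)²·Var(S_1) + (-3)²·Var(S_2) + 2·(-1)·(-3)·Cov(S_1,S_2)
= 1·1.44 + 9·1.32 + 6·-0.5 = 10.32
sd(-S_1 - 3S_2) = √10.32 ≈ 3.2125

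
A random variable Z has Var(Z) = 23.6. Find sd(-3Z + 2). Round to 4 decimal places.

14.5739

Var(-3Z + 2) = (-3)²·23.6 = 212.4
sd(-3Z + 2) = √212.4 ≈ 14.5739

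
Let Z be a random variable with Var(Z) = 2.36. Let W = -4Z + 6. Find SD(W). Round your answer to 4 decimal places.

Var(-4Z + 6) = (-4)²·2.36 = 37.76
SD(W) = √37.76 ≈ 6.1449

6.1449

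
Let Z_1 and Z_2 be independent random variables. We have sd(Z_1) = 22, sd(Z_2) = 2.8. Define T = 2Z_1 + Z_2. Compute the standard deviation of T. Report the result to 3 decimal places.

44.089

Var(Z_1) = 484, Var(Z_2) = 7.84
By independence, Var(T) = (2)²Var(Z_1) + (1)²Var(Z_2)
= (2)²·484 + (1)²·7.84 = 1943.84
sd(T) = √1943.84 ≈ 44.089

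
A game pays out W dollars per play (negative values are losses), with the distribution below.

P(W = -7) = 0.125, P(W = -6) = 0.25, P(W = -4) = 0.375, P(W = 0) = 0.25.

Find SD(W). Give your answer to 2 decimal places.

2.47

E[W] = (-7)(0.125) + (-6)(0.25) + (-4)(0.375) + (0)(0.25) = -3.875
E[W²] = (-7)²(0.125) + (-6)²(0.25) + (-4)²(0.375) + (0)²(0.25) = 21.125
Var(W) = E[W²] − (E[W])² = 21.125 − (-3.875)² = 6.109375
SD(W) = √6.109375 ≈ 2.47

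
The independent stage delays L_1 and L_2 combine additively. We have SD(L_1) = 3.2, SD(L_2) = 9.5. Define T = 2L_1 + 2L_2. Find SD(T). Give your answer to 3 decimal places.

20.049

var(L_1) = 10.24, var(L_2) = 90.25
By independence, var(T) = (2)²var(L_1) + (2)²var(L_2)
= (2)²·10.24 + (2)²·90.25 = 401.96
SD(T) = √401.96 ≈ 20.049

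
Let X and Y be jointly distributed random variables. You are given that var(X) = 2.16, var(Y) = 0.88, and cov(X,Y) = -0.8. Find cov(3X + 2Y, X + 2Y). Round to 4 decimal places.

3.6000

cov(3X + 2Y, X + 2Y) = (3)(1)var(X) + (2)(2)var(Y) + [(3)(2) + (2)(1)]cov(X,Y)
= 3·2.16 + 4·0.88 + 8·-0.8 = 3.6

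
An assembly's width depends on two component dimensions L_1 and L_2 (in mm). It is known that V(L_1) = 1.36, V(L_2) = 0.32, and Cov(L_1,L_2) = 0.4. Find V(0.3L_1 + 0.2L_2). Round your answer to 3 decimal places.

V(0.3L_1 + 0.2L_2) = (0.3)²·V(L_1) + (0.2)²·V(L_2) + 2·(0.3)·(0.2)·Cov(L_1,L_2)
= 0.09·1.36 + 0.04·0.32 + 0.12·0.4 = 0.1832

0.183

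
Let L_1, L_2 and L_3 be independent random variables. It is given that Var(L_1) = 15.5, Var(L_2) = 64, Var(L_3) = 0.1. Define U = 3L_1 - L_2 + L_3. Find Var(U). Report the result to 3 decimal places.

203.600

By independence, Var(U) = (3)²Var(L_1) + (-1)²Var(L_2) + (1)²Var(L_3)
= (3)²·15.5 + (-1)²·64 + (1)²·0.1 = 203.6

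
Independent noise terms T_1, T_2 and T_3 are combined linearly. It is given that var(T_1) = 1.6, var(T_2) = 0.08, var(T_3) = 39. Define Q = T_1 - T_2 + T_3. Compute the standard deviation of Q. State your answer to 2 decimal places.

By independence, var(Q) = (1)²var(T_1) + (-1)²var(T_2) + (1)²var(T_3)
= (1)²·1.6 + (-1)²·0.08 + (1)²·39 = 40.68
SD(Q) = √40.68 ≈ 6.38

6.38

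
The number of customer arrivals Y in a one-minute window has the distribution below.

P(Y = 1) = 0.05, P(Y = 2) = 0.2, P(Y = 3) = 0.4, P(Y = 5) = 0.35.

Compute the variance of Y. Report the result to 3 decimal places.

E[Y] = (1)(0.05) + (2)(0.2) + (3)(0.4) + (5)(0.35) = 3.4
E[Y²] = (1)²(0.05) + (2)²(0.2) + (3)²(0.4) + (5)²(0.35) = 13.2
Var(Y) = E[Y²] − (E[Y])² = 13.2 − (3.4)² = 1.64

1.640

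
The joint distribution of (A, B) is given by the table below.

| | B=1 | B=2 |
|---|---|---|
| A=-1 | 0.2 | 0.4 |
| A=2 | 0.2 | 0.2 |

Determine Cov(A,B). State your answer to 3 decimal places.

E[A] = 0.2,  E[B] = 1.6
E[AB] = 0.2
Cov(A,B) = E[AB] − E[A]E[B] = 0.2 − (0.2)(1.6) = -0.12

-0.120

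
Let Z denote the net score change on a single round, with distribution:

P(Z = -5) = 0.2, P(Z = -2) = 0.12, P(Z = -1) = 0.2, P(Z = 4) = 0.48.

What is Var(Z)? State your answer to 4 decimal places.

13.1296

E[Z] = (-5)(0.2) + (-2)(0.12) + (-1)(0.2) + (4)(0.48) = 0.48
E[Z²] = (-5)²(0.2) + (-2)²(0.12) + (-1)²(0.2) + (4)²(0.48) = 13.36
Var(Z) = E[Z²] − (E[Z])² = 13.36 − (0.48)² = 13.1296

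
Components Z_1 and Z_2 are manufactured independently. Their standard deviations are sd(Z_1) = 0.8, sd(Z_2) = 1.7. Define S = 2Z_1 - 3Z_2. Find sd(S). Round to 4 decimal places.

Var(Z_1) = 0.64, Var(Z_2) = 2.89
By independence, Var(S) = (2)²Var(Z_1) + (-3)²Var(Z_2)
= (2)²·0.64 + (-3)²·2.89 = 28.57
sd(S) = √28.57 ≈ 5.3451

5.3451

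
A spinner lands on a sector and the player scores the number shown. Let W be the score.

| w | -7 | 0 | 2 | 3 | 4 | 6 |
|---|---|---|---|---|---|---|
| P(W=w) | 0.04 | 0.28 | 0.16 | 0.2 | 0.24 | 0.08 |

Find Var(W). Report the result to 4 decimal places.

E[W] = (-7)(0.04) + (0)(0.28) + (2)(0.16) + (3)(0.2) + (4)(0.24) + (6)(0.08) = 2.08
E[W²] = (-7)²(0.04) + (0)²(0.28) + (2)²(0.16) + (3)²(0.2) + (4)²(0.24) + (6)²(0.08) = 11.12
Var(W) = E[W²] − (E[W])² = 11.12 − (2.08)² = 6.7936

6.7936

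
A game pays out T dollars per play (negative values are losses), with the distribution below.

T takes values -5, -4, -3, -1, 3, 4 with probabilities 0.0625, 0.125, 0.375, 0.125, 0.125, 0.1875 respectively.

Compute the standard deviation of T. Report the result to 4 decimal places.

3.2107

E[T] = (-5)(0.0625) + (-4)(0.125) + (-3)(0.375) + (-1)(0.125) + (3)(0.125) + (4)(0.1875) = -0.9375
E[T²] = (-5)²(0.0625) + (-4)²(0.125) + (-3)²(0.375) + (-1)²(0.125) + (3)²(0.125) + (4)²(0.1875) = 11.1875
V(T) = E[T²] − (E[T])² = 11.1875 − (-0.9375)² = 10.30859375
σ(T) = √10.30859375 ≈ 3.2107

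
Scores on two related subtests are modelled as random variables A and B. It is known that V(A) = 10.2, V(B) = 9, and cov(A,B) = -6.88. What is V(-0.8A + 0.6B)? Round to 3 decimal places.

16.373

V(-0.8A + 0.6B) = (-0.8)²·V(A) + (0.6)²·V(B) + 2·(-0.8)·(0.6)·cov(A,B)
= 0.64·10.2 + 0.36·9 + -0.96·-6.88 = 16.3728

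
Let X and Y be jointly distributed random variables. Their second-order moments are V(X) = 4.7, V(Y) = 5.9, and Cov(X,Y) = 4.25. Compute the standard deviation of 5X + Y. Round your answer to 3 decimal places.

12.880

V(5X + Y) = (5)²·V(X) + (1)²·V(Y) + 2·(5)·(1)·Cov(X,Y)
= 25·4.7 + 1·5.9 + 10·4.25 = 165.9
SD(5X + Y) = √165.9 ≈ 12.880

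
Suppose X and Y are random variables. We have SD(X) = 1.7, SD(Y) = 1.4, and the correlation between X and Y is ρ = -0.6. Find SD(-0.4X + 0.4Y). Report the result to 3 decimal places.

V(X) = (1.7)² = 2.89;  V(Y) = (1.4)² = 1.96
cov(X,Y) = ρ·SD(X)·SD(Y) = -0.6·1.7·1.4 = -1.428
V(-0.4X + 0.4Y) = (-0.4)²·V(X) + (0.4)²·V(Y) + 2·(-0.4)·(0.4)·cov(X,Y)
= 0.16·2.89 + 0.16·1.96 + -0.32·-1.428 = 1.23296
SD(-0.4X + 0.4Y) = √1.23296 ≈ 1.110

1.110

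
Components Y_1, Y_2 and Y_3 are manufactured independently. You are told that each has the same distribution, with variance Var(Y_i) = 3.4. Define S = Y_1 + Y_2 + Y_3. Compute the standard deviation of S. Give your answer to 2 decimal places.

By independence, Var(S) = (1)²Var(Y_1) + (1)²Var(Y_2) + (1)²Var(Y_3)
= (1)²·3.4 + (1)²·3.4 + (1)²·3.4 = 10.2
SD(S) = √10.2 ≈ 3.19

3.19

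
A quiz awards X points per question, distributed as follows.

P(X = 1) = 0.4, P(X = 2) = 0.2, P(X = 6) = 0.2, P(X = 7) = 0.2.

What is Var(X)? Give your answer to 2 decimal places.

E[X] = (1)(0.4) + (2)(0.2) + (6)(0.2) + (7)(0.2) = 3.4
E[X²] = (1)²(0.4) + (2)²(0.2) + (6)²(0.2) + (7)²(0.2) = 18.2
Var(X) = E[X²] − (E[X])² = 18.2 − (3.4)² = 6.64

6.64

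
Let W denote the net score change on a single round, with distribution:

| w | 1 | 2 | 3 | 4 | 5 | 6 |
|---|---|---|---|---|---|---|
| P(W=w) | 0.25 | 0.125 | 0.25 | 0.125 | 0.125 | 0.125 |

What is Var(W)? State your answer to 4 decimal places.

2.8594

E[W] = (1)(0.25) + (2)(0.125) + (3)(0.25) + (4)(0.125) + (5)(0.125) + (6)(0.125) = 3.125
E[W²] = (1)²(0.25) + (2)²(0.125) + (3)²(0.25) + (4)²(0.125) + (5)²(0.125) + (6)²(0.125) = 12.625
Var(W) = E[W²] − (E[W])² = 12.625 − (3.125)² = 2.859375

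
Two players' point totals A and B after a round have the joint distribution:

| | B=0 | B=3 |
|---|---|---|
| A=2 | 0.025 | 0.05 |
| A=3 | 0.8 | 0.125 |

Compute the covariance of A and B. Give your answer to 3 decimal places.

E[A] = 2.925,  E[B] = 0.525
E[AB] = 1.425
Cov(A,B) = E[AB] − E[A]E[B] = 1.425 − (2.925)(0.525) = -0.110625

-0.111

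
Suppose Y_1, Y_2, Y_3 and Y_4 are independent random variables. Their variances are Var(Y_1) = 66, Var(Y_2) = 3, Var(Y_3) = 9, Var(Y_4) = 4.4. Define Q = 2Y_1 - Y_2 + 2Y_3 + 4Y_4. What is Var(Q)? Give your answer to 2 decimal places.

373.40

By independence, Var(Q) = (2)²Var(Y_1) + (-1)²Var(Y_2) + (2)²Var(Y_3) + (4)²Var(Y_4)
= (2)²·66 + (-1)²·3 + (2)²·9 + (4)²·4.4 = 373.4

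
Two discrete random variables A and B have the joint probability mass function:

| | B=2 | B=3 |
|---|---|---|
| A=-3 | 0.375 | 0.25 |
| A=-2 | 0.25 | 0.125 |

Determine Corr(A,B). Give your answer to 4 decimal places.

-0.0667

E[A] = -2.625,  E[B] = 2.375
E[AB] = -6.25
Cov(A,B) = E[AB] − E[A]E[B] = -6.25 − (-2.625)(2.375) = -0.015625
Var(A) = 0.234375,  Var(B) = 0.234375
ρ = -0.015625 / √(0.234375·0.234375) ≈ -0.0667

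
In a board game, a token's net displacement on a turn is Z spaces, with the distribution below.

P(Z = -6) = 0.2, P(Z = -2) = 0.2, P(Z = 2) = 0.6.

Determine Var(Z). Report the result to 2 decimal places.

E[Z] = (-6)(0.2) + (-2)(0.2) + (2)(0.6) = -0.4
E[Z²] = (-6)²(0.2) + (-2)²(0.2) + (2)²(0.6) = 10.4
Var(Z) = E[Z²] − (E[Z])² = 10.4 − (-0.4)² = 10.24

10.24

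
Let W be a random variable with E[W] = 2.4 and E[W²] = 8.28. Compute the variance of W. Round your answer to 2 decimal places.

2.52

var(W) = 8.28 − (2.4)² = 2.52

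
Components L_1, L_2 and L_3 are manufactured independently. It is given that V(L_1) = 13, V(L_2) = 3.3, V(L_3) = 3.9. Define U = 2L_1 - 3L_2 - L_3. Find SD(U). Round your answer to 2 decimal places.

By independence, V(U) = (2)²V(L_1) + (-3)²V(L_2) + (-1)²V(L_3)
= (2)²·13 + (-3)²·3.3 + (-1)²·3.9 = 85.6
SD(U) = √85.6 ≈ 9.25

9.25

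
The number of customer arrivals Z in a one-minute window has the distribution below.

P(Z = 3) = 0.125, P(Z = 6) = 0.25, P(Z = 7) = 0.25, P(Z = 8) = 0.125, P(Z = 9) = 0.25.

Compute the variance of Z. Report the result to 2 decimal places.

3.36

E[Z] = (3)(0.125) + (6)(0.25) + (7)(0.25) + (8)(0.125) + (9)(0.25) = 6.875
E[Z²] = (3)²(0.125) + (6)²(0.25) + (7)²(0.25) + (8)²(0.125) + (9)²(0.25) = 50.625
Var(Z) = E[Z²] − (E[Z])² = 50.625 − (6.875)² = 3.359375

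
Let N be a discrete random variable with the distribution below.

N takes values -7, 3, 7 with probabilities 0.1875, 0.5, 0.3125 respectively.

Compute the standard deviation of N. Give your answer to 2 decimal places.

4.83

E[N] = (-7)(0.1875) + (3)(0.5) + (7)(0.3125) = 2.375
E[N²] = (-7)²(0.1875) + (3)²(0.5) + (7)²(0.3125) = 29
V(N) = E[N²] − (E[N])² = 29 − (2.375)² = 23.359375
SD(N) = √23.359375 ≈ 4.83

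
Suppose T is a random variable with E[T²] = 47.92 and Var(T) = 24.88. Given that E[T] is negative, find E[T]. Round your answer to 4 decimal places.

(E[T])² = E[T²] − Var(T) = 47.92 − 24.88 = 23.04
E[T] = −√23.04 = -4.8

-4.8000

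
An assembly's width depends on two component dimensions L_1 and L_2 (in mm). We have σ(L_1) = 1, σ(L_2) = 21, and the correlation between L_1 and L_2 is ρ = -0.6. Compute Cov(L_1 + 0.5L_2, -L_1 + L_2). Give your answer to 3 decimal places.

Var(L_1) = (1)² = 1;  Var(L_2) = (21)² = 441
Cov(L_1,L_2) = ρ·σ(L_1)·σ(L_2) = -0.6·1·21 = -12.6
Cov(L_1 + 0.5L_2, -L_1 + L_2) = (1)(-1)Var(L_1) + (0.5)(1)Var(L_2) + [(1)(1) + (0.5)(-1)]Cov(L_1,L_2)
= -1·1 + 0.5·441 + 0.5·-12.6 = 213.2

213.200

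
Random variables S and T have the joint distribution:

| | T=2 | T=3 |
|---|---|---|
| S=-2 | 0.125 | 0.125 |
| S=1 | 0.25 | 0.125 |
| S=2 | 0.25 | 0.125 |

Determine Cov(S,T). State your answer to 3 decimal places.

-0.109

E[S] = 0.625,  E[T] = 2.375
E[ST] = 1.375
Cov(S,T) = E[ST] − E[S]E[T] = 1.375 − (0.625)(2.375) = -0.109375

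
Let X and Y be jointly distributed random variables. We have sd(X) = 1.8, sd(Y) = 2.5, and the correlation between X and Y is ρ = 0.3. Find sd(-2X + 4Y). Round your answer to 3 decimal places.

V(X) = (1.8)² = 3.24;  V(Y) = (2.5)² = 6.25
Cov(X,Y) = ρ·sd(X)·sd(Y) = 0.3·1.8·2.5 = 1.35
V(-2X + 4Y) = (-2)²·V(X) + (4)²·V(Y) + 2·(-2)·(4)·Cov(X,Y)
= 4·3.24 + 16·6.25 + -16·1.35 = 91.36
sd(-2X + 4Y) = √91.36 ≈ 9.558

9.558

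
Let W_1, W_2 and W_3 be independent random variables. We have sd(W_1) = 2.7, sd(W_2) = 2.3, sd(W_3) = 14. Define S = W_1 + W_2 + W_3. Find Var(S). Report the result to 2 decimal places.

208.58

Var(W_1) = 7.29, Var(W_2) = 5.29, Var(W_3) = 196
By independence, Var(S) = (1)²Var(W_1) + (1)²Var(W_2) + (1)²Var(W_3)
= (1)²·7.29 + (1)²·5.29 + (1)²·196 = 208.58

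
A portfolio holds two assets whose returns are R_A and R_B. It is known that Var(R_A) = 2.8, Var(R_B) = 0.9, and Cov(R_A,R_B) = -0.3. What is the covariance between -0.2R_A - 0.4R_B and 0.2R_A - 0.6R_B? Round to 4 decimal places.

Cov(-0.2R_A - 0.4R_B, 0.2R_A - 0.6R_B) = (-0.2)(0.2)Var(R_A) + (-0.4)(-0.6)Var(R_B) + [(-0.2)(-0.6) + (-0.4)(0.2)]Cov(R_A,R_B)
= -0.04·2.8 + 0.24·0.9 + 0.04·-0.3 = 0.092

0.0920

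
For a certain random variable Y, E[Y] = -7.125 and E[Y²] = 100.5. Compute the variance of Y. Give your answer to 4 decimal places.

Var(Y) = 100.5 − (-7.125)² = 49.734375

49.7344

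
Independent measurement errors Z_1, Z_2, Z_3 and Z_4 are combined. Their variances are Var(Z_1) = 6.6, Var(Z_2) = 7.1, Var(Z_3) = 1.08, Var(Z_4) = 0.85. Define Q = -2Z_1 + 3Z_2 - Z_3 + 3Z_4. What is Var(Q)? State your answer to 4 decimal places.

99.0300

By independence, Var(Q) = (-2)²Var(Z_1) + (3)²Var(Z_2) + (-1)²Var(Z_3) + (3)²Var(Z_4)
= (-2)²·6.6 + (3)²·7.1 + (-1)²·1.08 + (3)²·0.85 = 99.03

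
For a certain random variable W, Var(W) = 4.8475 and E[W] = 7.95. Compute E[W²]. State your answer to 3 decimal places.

68.050

E[W²] = Var(W) + (E[W])² = 4.8475 + (7.95)² = 68.05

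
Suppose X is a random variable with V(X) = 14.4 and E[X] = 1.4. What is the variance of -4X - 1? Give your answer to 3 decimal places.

V(-4X - 1) = (-4)²·V(X) = 16·14.4 = 230.4

230.400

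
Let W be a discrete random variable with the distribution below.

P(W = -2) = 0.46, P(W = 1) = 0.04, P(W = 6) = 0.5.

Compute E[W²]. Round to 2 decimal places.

E[W²] = (-2)²(0.46) + (1)²(0.04) + (6)²(0.5) = 19.88

19.88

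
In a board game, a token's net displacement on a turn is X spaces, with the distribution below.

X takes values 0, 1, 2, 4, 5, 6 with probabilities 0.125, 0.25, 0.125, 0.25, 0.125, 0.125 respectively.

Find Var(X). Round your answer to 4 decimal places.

E[X] = (0)(0.125) + (1)(0.25) + (2)(0.125) + (4)(0.25) + (5)(0.125) + (6)(0.125) = 2.875
E[X²] = (0)²(0.125) + (1)²(0.25) + (2)²(0.125) + (4)²(0.25) + (5)²(0.125) + (6)²(0.125) = 12.375
Var(X) = E[X²] − (E[X])² = 12.375 − (2.875)² = 4.109375

4.1094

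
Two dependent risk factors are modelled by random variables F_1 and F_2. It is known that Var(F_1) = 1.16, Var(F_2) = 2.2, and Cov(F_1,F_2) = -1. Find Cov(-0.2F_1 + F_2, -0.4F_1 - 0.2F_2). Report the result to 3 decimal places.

Cov(-0.2F_1 + F_2, -0.4F_1 - 0.2F_2) = (-0.2)(-0.4)Var(F_1) + (1)(-0.2)Var(F_2) + [(-0.2)(-0.2) + (1)(-0.4)]Cov(F_1,F_2)
= 0.08·1.16 + -0.2·2.2 + -0.36·-1 = 0.0128

0.013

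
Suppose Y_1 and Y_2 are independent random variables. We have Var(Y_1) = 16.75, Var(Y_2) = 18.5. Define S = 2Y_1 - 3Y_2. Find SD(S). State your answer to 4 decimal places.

By independence, Var(S) = (2)²Var(Y_1) + (-3)²Var(Y_2)
= (2)²·16.75 + (-3)²·18.5 = 233.5
SD(S) = √233.5 ≈ 15.2807

15.2807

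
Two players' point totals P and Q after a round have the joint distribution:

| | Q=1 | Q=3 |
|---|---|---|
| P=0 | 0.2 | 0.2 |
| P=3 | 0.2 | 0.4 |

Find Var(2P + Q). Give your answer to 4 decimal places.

10.5600

E[P] = 1.8,  E[Q] = 2.2,  E[PQ] = 4.2
Var(P) = 5.4 − (1.8)² = 2.16;  Var(Q) = 5.8 − (2.2)² = 0.96
cov(P,Q) = 4.2 − (1.8)(2.2) = 0.24
Var(2P + Q) = (2)²·2.16 + (1)²·0.96 + 2·(2)·(1)·0.24 = 10.56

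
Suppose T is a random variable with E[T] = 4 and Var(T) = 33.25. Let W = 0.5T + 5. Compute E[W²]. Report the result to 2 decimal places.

E[0.5T + 5] = 0.5·4 + 5 = 7
Var(0.5T + 5) = (0.5)²·33.25 = 8.3125
E[W²] = Var(W) + (E[W])² = 8.3125 + (7)² = 57.3125

57.31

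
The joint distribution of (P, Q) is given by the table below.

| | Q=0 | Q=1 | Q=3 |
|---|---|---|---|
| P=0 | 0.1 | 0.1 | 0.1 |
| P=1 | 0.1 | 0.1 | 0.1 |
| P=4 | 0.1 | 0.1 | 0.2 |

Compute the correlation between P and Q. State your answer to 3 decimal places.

0.155

E[P] = 1.9,  E[Q] = 1.5
E[PQ] = 3.2
Cov(P,Q) = E[PQ] − E[P]E[Q] = 3.2 − (1.9)(1.5) = 0.35
V(P) = 3.09,  V(Q) = 1.65
ρ = 0.35 / √(3.09·1.65) ≈ 0.155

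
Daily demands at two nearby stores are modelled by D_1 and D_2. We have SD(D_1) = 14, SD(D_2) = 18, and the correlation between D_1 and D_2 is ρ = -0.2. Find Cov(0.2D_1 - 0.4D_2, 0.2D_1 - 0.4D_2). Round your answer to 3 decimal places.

V(D_1) = (14)² = 196;  V(D_2) = (18)² = 324
Cov(D_1,D_2) = ρ·SD(D_1)·SD(D_2) = -0.2·14·18 = -50.4
Cov(0.2D_1 - 0.4D_2, 0.2D_1 - 0.4D_2) = (0.2)(0.2)V(D_1) + (-0.4)(-0.4)V(D_2) + [(0.2)(-0.4) + (-0.4)(0.2)]Cov(D_1,D_2)
= 0.04·196 + 0.16·324 + -0.16·-50.4 = 67.744

67.744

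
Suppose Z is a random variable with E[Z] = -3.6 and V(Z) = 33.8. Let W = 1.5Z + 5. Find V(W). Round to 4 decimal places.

76.0500

V(1.5Z + 5) = (1.5)²·V(Z) = 2.25·33.8 = 76.05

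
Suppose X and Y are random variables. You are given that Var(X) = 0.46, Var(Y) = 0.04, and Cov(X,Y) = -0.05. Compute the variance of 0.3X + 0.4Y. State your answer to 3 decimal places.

0.036

Var(0.3X + 0.4Y) = (0.3)²·Var(X) + (0.4)²·Var(Y) + 2·(0.3)·(0.4)·Cov(X,Y)
= 0.09·0.46 + 0.16·0.04 + 0.24·-0.05 = 0.0358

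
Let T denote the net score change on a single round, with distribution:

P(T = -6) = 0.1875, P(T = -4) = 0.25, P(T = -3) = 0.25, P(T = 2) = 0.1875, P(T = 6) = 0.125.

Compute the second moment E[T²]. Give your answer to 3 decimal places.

18.250

E[T²] = (-6)²(0.1875) + (-4)²(0.25) + (-3)²(0.25) + (2)²(0.1875) + (6)²(0.125) = 18.25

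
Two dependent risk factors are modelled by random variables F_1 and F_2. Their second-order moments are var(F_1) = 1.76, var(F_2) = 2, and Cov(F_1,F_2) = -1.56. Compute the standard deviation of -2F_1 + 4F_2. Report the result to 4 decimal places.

var(-2F_1 + 4F_2) = (-2)²·var(F_1) + (4)²·var(F_2) + 2·(-2)·(4)·Cov(F_1,F_2)
= 4·1.76 + 16·2 + -16·-1.56 = 64
σ(-2F_1 + 4F_2) = √64 ≈ 8.0000

8.0000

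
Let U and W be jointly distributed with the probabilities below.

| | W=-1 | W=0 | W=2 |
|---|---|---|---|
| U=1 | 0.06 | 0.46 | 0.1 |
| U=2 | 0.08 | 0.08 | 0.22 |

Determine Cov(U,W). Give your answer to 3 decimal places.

E[U] = 1.38,  E[W] = 0.5
E[UW] = 0.86
Cov(U,W) = E[UW] − E[U]E[W] = 0.86 − (1.38)(0.5) = 0.17

0.170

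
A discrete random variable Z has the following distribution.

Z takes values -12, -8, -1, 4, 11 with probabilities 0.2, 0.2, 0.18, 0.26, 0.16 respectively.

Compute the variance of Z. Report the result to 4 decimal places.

E[Z] = (-12)(0.2) + (-8)(0.2) + (-1)(0.18) + (4)(0.26) + (11)(0.16) = -1.38
E[Z²] = (-12)²(0.2) + (-8)²(0.2) + (-1)²(0.18) + (4)²(0.26) + (11)²(0.16) = 65.3
var(Z) = E[Z²] − (E[Z])² = 65.3 − (-1.38)² = 63.3956

63.3956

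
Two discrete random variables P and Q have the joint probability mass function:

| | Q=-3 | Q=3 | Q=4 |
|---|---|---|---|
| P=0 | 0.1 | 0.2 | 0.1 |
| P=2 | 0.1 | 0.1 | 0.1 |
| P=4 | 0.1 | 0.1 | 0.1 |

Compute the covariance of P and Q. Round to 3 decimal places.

-0.300

E[P] = 1.8,  E[Q] = 1.5
E[PQ] = 2.4
Cov(P,Q) = E[PQ] − E[P]E[Q] = 2.4 − (1.8)(1.5) = -0.3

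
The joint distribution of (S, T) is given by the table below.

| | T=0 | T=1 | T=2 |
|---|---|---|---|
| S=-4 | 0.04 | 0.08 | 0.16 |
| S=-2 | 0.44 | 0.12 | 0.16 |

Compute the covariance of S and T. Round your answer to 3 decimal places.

E[S] = -2.56,  E[T] = 0.84
E[ST] = -2.48
Cov(S,T) = E[ST] − E[S]E[T] = -2.48 − (-2.56)(0.84) = -0.3296

-0.330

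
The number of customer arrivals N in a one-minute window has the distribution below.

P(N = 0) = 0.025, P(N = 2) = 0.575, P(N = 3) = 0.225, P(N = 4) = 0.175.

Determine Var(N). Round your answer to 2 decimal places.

E[N] = (0)(0.025) + (2)(0.575) + (3)(0.225) + (4)(0.175) = 2.525
E[N²] = (0)²(0.025) + (2)²(0.575) + (3)²(0.225) + (4)²(0.175) = 7.125
Var(N) = E[N²] − (E[N])² = 7.125 − (2.525)² = 0.749375

0.75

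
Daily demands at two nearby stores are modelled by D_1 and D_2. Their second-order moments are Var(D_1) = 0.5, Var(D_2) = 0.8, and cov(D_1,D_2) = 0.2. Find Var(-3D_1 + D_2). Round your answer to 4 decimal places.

4.1000

Var(-3D_1 + D_2) = (-3)²·Var(D_1) + (1)²·Var(D_2) + 2·(-3)·(1)·cov(D_1,D_2)
= 9·0.5 + 1·0.8 + -6·0.2 = 4.1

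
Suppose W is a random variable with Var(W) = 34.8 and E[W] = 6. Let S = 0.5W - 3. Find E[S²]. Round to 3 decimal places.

8.700

E[0.5W - 3] = 0.5·6 − 3 = 0
Var(0.5W - 3) = (0.5)²·34.8 = 8.7
E[S²] = Var(S) + (E[S])² = 8.7 + (0)² = 8.7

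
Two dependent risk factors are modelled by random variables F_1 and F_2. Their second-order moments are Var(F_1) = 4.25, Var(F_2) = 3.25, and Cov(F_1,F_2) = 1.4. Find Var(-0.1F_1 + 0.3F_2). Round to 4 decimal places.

0.2510

Var(-0.1F_1 + 0.3F_2) = (-0.1)²·Var(F_1) + (0.3)²·Var(F_2) + 2·(-0.1)·(0.3)·Cov(F_1,F_2)
= 0.01·4.25 + 0.09·3.25 + -0.06·1.4 = 0.251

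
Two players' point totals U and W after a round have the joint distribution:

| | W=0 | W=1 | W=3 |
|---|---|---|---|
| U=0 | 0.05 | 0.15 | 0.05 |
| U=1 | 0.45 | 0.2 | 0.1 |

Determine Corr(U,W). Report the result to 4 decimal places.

-0.2243

E[U] = 0.75,  E[W] = 0.8
E[UW] = 0.5
Cov(U,W) = E[UW] − E[U]E[W] = 0.5 − (0.75)(0.8) = -0.1
V(U) = 0.1875,  V(W) = 1.06
ρ = -0.1 / √(0.1875·1.06) ≈ -0.2243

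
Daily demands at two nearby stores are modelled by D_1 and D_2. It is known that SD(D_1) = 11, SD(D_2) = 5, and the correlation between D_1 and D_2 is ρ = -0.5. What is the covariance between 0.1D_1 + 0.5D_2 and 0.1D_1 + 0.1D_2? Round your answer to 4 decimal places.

Var(D_1) = (11)² = 121;  Var(D_2) = (5)² = 25
cov(D_1,D_2) = ρ·SD(D_1)·SD(D_2) = -0.5·11·5 = -27.5
cov(0.1D_1 + 0.5D_2, 0.1D_1 + 0.1D_2) = (0.1)(0.1)Var(D_1) + (0.5)(0.1)Var(D_2) + [(0.1)(0.1) + (0.5)(0.1)]cov(D_1,D_2)
= 0.01·121 + 0.05·25 + 0.06·-27.5 = 0.81

0.8100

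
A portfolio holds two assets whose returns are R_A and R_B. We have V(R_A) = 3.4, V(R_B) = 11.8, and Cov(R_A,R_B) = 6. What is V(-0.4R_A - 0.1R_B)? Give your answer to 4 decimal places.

1.1420

V(-0.4R_A - 0.1R_B) = (-0.4)²·V(R_A) + (-0.1)²·V(R_B) + 2·(-0.4)·(-0.1)·Cov(R_A,R_B)
= 0.16·3.4 + 0.01·11.8 + 0.08·6 = 1.142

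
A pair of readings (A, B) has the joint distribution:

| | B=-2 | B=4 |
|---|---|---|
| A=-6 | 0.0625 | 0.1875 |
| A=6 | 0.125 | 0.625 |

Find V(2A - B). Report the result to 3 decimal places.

108.984

E[A] = 3,  E[B] = 2.875,  E[AB] = 9.75
V(A) = 36 − (3)² = 27;  V(B) = 13.75 − (2.875)² = 5.484375
cov(A,B) = 9.75 − (3)(2.875) = 1.125
V(2A - B) = (2)²·27 + (-1)²·5.484375 + 2·(2)·(-1)·1.125 = 108.984375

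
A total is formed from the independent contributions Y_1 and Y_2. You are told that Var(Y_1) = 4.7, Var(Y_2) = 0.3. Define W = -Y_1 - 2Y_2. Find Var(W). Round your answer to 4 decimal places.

5.9000

By independence, Var(W) = (-1)²Var(Y_1) + (-2)²Var(Y_2)
= (-1)²·4.7 + (-2)²·0.3 = 5.9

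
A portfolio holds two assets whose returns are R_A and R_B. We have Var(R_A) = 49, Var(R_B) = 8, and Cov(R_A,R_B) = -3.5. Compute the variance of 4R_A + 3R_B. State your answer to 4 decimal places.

772.0000

Var(4R_A + 3R_B) = (4)²·Var(R_A) + (3)²·Var(R_B) + 2·(4)·(3)·Cov(R_A,R_B)
= 16·49 + 9·8 + 24·-3.5 = 772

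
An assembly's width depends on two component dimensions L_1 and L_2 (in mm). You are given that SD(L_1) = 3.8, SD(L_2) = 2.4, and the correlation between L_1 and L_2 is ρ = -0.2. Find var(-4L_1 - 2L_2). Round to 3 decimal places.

224.896

var(L_1) = (3.8)² = 14.44;  var(L_2) = (2.4)² = 5.76
cov(L_1,L_2) = ρ·SD(L_1)·SD(L_2) = -0.2·3.8·2.4 = -1.824
var(-4L_1 - 2L_2) = (-4)²·var(L_1) + (-2)²·var(L_2) + 2·(-4)·(-2)·cov(L_1,L_2)
= 16·14.44 + 4·5.76 + 16·-1.824 = 224.896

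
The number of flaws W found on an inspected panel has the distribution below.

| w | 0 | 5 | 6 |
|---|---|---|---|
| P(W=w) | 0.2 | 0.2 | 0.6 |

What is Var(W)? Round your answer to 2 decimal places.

5.44

E[W] = (0)(0.2) + (5)(0.2) + (6)(0.6) = 4.6
E[W²] = (0)²(0.2) + (5)²(0.2) + (6)²(0.6) = 26.6
Var(W) = E[W²] − (E[W])² = 26.6 − (4.6)² = 5.44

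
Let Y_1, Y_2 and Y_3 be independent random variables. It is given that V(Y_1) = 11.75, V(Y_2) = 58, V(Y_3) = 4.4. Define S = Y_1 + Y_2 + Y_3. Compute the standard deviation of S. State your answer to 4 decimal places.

8.6110

By independence, V(S) = (1)²V(Y_1) + (1)²V(Y_2) + (1)²V(Y_3)
= (1)²·11.75 + (1)²·58 + (1)²·4.4 = 74.15
SD(S) = √74.15 ≈ 8.6110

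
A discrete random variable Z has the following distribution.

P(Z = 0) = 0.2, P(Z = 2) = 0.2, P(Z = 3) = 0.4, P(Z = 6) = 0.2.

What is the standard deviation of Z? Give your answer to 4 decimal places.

E[Z] = (0)(0.2) + (2)(0.2) + (3)(0.4) + (6)(0.2) = 2.8
E[Z²] = (0)²(0.2) + (2)²(0.2) + (3)²(0.4) + (6)²(0.2) = 11.6
var(Z) = E[Z²] − (E[Z])² = 11.6 − (2.8)² = 3.76
sd(Z) = √3.76 ≈ 1.9391

1.9391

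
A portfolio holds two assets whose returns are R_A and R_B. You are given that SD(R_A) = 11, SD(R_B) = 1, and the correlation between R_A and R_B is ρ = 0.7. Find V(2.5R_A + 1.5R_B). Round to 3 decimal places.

V(R_A) = (11)² = 121;  V(R_B) = (1)² = 1
cov(R_A,R_B) = ρ·SD(R_A)·SD(R_B) = 0.7·11·1 = 7.7
V(2.5R_A + 1.5R_B) = (2.5)²·V(R_A) + (1.5)²·V(R_B) + 2·(2.5)·(1.5)·cov(R_A,R_B)
= 6.25·121 + 2.25·1 + 7.5·7.7 = 816.25

816.250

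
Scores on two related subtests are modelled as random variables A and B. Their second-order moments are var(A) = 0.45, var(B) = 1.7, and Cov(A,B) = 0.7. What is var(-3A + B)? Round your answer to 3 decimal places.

1.550

var(-3A + B) = (-3)²·var(A) + (1)²·var(B) + 2·(-3)·(1)·Cov(A,B)
= 9·0.45 + 1·1.7 + -6·0.7 = 1.55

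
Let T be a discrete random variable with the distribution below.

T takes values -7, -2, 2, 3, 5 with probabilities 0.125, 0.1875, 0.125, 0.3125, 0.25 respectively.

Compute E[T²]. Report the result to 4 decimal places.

E[T²] = (-7)²(0.125) + (-2)²(0.1875) + (2)²(0.125) + (3)²(0.3125) + (5)²(0.25) = 16.4375

16.4375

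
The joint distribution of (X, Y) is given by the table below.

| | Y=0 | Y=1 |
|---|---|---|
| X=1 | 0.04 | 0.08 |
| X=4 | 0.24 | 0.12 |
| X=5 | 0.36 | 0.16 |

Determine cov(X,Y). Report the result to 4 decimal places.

E[X] = 4.16,  E[Y] = 0.36
E[XY] = 1.36
cov(X,Y) = E[XY] − E[X]E[Y] = 1.36 − (4.16)(0.36) = -0.1376

-0.1376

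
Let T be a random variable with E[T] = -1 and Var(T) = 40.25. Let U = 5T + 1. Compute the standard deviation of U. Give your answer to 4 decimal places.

Var(5T + 1) = (5)²·40.25 = 1006.25
SD(U) = √1006.25 ≈ 31.7214

31.7214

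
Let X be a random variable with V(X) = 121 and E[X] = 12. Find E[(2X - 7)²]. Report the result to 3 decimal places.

E[2X - 7] = 2·12 − 7 = 17
V(2X - 7) = (2)²·121 = 484
E[(2X - 7)²] = V((2X - 7)) + (E[(2X - 7)])² = 484 + (17)² = 773

773.000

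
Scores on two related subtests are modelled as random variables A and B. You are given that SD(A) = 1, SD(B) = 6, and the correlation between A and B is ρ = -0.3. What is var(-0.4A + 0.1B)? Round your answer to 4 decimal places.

0.6640

var(A) = (1)² = 1;  var(B) = (6)² = 36
Cov(A,B) = ρ·SD(A)·SD(B) = -0.3·1·6 = -1.8
var(-0.4A + 0.1B) = (-0.4)²·var(A) + (0.1)²·var(B) + 2·(-0.4)·(0.1)·Cov(A,B)
= 0.16·1 + 0.01·36 + -0.08·-1.8 = 0.664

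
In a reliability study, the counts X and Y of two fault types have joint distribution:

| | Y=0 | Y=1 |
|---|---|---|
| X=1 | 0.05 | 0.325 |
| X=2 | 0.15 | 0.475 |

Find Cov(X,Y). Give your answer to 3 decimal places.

E[X] = 1.625,  E[Y] = 0.8
E[XY] = 1.275
Cov(X,Y) = E[XY] − E[X]E[Y] = 1.275 − (1.625)(0.8) = -0.025

-0.025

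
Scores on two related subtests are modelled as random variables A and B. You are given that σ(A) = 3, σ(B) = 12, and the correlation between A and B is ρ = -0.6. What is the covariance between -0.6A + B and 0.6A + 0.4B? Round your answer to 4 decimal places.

Var(A) = (3)² = 9;  Var(B) = (12)² = 144
cov(A,B) = ρ·σ(A)·σ(B) = -0.6·3·12 = -21.6
cov(-0.6A + B, 0.6A + 0.4B) = (-0.6)(0.6)Var(A) + (1)(0.4)Var(B) + [(-0.6)(0.4) + (1)(0.6)]cov(A,B)
= -0.36·9 + 0.4·144 + 0.36·-21.6 = 46.584

46.5840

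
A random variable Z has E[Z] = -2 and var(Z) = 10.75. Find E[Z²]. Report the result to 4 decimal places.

14.7500

E[Z²] = var(Z) + (E[Z])² = 10.75 + (-2)² = 14.75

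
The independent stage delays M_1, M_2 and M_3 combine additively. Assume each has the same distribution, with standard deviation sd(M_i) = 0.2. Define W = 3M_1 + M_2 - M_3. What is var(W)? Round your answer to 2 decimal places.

0.44

var(M_i) = (0.2)² = 0.04
By independence, var(W) = (3)²var(M_1) + (1)²var(M_2) + (-1)²var(M_3)
= (3)²·0.04 + (1)²·0.04 + (-1)²·0.04 = 0.44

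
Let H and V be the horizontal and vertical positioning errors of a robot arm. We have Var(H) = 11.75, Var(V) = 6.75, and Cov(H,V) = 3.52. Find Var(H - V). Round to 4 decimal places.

11.4600

Var(H - V) = (1)²·Var(H) + (-1)²·Var(V) + 2·(1)·(-1)·Cov(H,V)
= 1·11.75 + 1·6.75 + -2·3.52 = 11.46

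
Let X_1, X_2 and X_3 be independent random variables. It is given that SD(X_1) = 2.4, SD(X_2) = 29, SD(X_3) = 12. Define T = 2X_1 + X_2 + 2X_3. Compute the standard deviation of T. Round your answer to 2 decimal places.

37.95

V(X_1) = 5.76, V(X_2) = 841, V(X_3) = 144
By independence, V(T) = (2)²V(X_1) + (1)²V(X_2) + (2)²V(X_3)
= (2)²·5.76 + (1)²·841 + (2)²·144 = 1440.04
SD(T) = √1440.04 ≈ 37.95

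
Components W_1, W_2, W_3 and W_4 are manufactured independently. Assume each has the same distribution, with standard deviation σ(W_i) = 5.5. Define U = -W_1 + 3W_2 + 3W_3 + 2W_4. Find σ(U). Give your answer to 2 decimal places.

26.38

V(W_i) = (5.5)² = 30.25
By independence, V(U) = (-1)²V(W_1) + (3)²V(W_2) + (3)²V(W_3) + (2)²V(W_4)
= (-1)²·30.25 + (3)²·30.25 + (3)²·30.25 + (2)²·30.25 = 695.75
σ(U) = √695.75 ≈ 26.38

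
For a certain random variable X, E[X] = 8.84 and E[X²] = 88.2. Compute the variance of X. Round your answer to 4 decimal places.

10.0544

var(X) = 88.2 − (8.84)² = 10.0544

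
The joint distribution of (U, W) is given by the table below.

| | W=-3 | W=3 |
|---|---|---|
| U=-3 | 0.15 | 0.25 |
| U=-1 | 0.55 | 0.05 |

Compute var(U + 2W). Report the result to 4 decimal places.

E[U] = -1.8,  E[W] = -1.2,  E[UW] = 0.6
var(U) = 4.2 − (-1.8)² = 0.96;  var(W) = 9 − (-1.2)² = 7.56
Cov(U,W) = 0.6 − (-1.8)(-1.2) = -1.56
var(U + 2W) = (1)²·0.96 + (2)²·7.56 + 2·(1)·(2)·-1.56 = 24.96

24.9600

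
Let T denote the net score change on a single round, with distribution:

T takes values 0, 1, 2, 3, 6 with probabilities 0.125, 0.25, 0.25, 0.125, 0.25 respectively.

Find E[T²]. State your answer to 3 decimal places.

E[T²] = (0)²(0.125) + (1)²(0.25) + (2)²(0.25) + (3)²(0.125) + (6)²(0.25) = 11.375

11.375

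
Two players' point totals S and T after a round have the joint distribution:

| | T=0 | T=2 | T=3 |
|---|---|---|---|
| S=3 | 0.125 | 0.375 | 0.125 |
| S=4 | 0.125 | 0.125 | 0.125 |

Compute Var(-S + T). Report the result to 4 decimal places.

E[S] = 3.375,  E[T] = 1.75,  E[ST] = 5.875
Var(S) = 11.625 − (3.375)² = 0.234375;  Var(T) = 4.25 − (1.75)² = 1.1875
Cov(S,T) = 5.875 − (3.375)(1.75) = -0.03125
Var(-S + T) = (-1)²·0.234375 + (1)²·1.1875 + 2·(-1)·(1)·-0.03125 = 1.484375

1.4844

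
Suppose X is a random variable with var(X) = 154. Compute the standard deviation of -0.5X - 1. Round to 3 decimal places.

var(-0.5X - 1) = (-0.5)²·154 = 38.5
σ(-0.5X - 1) = √38.5 ≈ 6.205

6.205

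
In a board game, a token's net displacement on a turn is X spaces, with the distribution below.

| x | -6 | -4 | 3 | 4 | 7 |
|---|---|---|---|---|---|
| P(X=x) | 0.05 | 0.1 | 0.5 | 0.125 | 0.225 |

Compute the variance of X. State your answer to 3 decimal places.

12.659

E[X] = (-6)(0.05) + (-4)(0.1) + (3)(0.5) + (4)(0.125) + (7)(0.225) = 2.875
E[X²] = (-6)²(0.05) + (-4)²(0.1) + (3)²(0.5) + (4)²(0.125) + (7)²(0.225) = 20.925
Var(X) = E[X²] − (E[X])² = 20.925 − (2.875)² = 12.659375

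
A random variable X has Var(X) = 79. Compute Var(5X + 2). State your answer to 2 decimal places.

Var(5X + 2) = (5)²·Var(X) = 25·79 = 1975

1975.00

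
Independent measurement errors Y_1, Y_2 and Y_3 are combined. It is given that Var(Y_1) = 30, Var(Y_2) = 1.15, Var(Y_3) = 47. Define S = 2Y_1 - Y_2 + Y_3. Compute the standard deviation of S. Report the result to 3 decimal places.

By independence, Var(S) = (2)²Var(Y_1) + (-1)²Var(Y_2) + (1)²Var(Y_3)
= (2)²·30 + (-1)²·1.15 + (1)²·47 = 168.15
sd(S) = √168.15 ≈ 12.967

12.967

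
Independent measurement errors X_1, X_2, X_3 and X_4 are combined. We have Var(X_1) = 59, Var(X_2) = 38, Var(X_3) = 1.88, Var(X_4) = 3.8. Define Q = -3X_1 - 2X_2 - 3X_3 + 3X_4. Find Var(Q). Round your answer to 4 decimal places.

734.1200

By independence, Var(Q) = (-3)²Var(X_1) + (-2)²Var(X_2) + (-3)²Var(X_3) + (3)²Var(X_4)
= (-3)²·59 + (-2)²·38 + (-3)²·1.88 + (3)²·3.8 = 734.12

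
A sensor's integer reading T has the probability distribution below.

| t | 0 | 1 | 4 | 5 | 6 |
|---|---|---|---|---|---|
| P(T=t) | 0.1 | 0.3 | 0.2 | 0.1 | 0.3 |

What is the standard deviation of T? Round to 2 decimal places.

E[T] = (0)(0.1) + (1)(0.3) + (4)(0.2) + (5)(0.1) + (6)(0.3) = 3.4
E[T²] = (0)²(0.1) + (1)²(0.3) + (4)²(0.2) + (5)²(0.1) + (6)²(0.3) = 16.8
V(T) = E[T²] − (E[T])² = 16.8 − (3.4)² = 5.24
SD(T) = √5.24 ≈ 2.29

2.29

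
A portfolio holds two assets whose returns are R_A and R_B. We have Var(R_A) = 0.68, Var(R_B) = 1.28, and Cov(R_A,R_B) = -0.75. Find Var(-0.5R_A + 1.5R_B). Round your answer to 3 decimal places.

Var(-0.5R_A + 1.5R_B) = (-0.5)²·Var(R_A) + (1.5)²·Var(R_B) + 2·(-0.5)·(1.5)·Cov(R_A,R_B)
= 0.25·0.68 + 2.25·1.28 + -1.5·-0.75 = 4.175

4.175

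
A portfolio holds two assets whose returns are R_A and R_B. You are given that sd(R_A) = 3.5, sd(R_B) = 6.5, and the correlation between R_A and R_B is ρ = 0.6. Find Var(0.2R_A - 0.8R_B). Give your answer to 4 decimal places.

23.1620

Var(R_A) = (3.5)² = 12.25;  Var(R_B) = (6.5)² = 42.25
Cov(R_A,R_B) = ρ·sd(R_A)·sd(R_B) = 0.6·3.5·6.5 = 13.65
Var(0.2R_A - 0.8R_B) = (0.2)²·Var(R_A) + (-0.8)²·Var(R_B) + 2·(0.2)·(-0.8)·Cov(R_A,R_B)
= 0.04·12.25 + 0.64·42.25 + -0.32·13.65 = 23.162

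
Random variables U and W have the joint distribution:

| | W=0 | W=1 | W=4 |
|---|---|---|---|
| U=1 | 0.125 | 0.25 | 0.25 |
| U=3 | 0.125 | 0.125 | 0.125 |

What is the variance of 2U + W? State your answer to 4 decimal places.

E[U] = 1.75,  E[W] = 1.875,  E[UW] = 3.125
Var(U) = 4 − (1.75)² = 0.9375;  Var(W) = 6.375 − (1.875)² = 2.859375
Cov(U,W) = 3.125 − (1.75)(1.875) = -0.15625
Var(2U + W) = (2)²·0.9375 + (1)²·2.859375 + 2·(2)·(1)·-0.15625 = 5.984375

5.9844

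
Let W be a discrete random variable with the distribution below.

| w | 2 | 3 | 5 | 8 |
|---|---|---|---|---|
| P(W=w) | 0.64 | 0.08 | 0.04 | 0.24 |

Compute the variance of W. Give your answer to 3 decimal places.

6.390

E[W] = (2)(0.64) + (3)(0.08) + (5)(0.04) + (8)(0.24) = 3.64
E[W²] = (2)²(0.64) + (3)²(0.08) + (5)²(0.04) + (8)²(0.24) = 19.64
V(W) = E[W²] − (E[W])² = 19.64 − (3.64)² = 6.3904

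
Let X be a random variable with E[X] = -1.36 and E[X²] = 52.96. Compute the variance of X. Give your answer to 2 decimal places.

Var(X) = 52.96 − (-1.36)² = 51.1104

51.11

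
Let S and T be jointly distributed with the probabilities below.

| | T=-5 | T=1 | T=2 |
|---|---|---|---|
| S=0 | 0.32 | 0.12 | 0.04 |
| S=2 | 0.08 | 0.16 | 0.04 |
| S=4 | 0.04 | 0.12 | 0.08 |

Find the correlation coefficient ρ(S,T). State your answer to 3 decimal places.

0.440

E[S] = 1.52,  E[T] = -1.48
E[ST] = 0
Cov(S,T) = E[ST] − E[S]E[T] = 0 − (1.52)(-1.48) = 2.2496
var(S) = 2.6496,  var(T) = 9.8496
ρ = 2.2496 / √(2.6496·9.8496) ≈ 0.440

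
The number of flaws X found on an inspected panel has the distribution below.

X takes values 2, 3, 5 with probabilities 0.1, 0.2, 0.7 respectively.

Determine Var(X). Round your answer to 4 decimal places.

E[X] = (2)(0.1) + (3)(0.2) + (5)(0.7) = 4.3
E[X²] = (2)²(0.1) + (3)²(0.2) + (5)²(0.7) = 19.7
Var(X) = E[X²] − (E[X])² = 19.7 − (4.3)² = 1.21

1.2100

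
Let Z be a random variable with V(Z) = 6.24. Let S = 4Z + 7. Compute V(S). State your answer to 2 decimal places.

99.84

V(4Z + 7) = (4)²·V(Z) = 16·6.24 = 99.84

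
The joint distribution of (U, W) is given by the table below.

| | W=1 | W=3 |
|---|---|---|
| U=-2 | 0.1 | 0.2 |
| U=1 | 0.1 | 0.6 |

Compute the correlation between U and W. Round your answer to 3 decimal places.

E[U] = 0.1,  E[W] = 2.6
E[UW] = 0.5
Cov(U,W) = E[UW] − E[U]E[W] = 0.5 − (0.1)(2.6) = 0.24
Var(U) = 1.89,  Var(W) = 0.64
ρ = 0.24 / √(1.89·0.64) ≈ 0.218

0.218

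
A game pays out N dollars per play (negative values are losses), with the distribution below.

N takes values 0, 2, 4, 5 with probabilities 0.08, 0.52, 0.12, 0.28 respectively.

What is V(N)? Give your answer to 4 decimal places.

2.4736

E[N] = (0)(0.08) + (2)(0.52) + (4)(0.12) + (5)(0.28) = 2.92
E[N²] = (0)²(0.08) + (2)²(0.52) + (4)²(0.12) + (5)²(0.28) = 11
V(N) = E[N²] − (E[N])² = 11 − (2.92)² = 2.4736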